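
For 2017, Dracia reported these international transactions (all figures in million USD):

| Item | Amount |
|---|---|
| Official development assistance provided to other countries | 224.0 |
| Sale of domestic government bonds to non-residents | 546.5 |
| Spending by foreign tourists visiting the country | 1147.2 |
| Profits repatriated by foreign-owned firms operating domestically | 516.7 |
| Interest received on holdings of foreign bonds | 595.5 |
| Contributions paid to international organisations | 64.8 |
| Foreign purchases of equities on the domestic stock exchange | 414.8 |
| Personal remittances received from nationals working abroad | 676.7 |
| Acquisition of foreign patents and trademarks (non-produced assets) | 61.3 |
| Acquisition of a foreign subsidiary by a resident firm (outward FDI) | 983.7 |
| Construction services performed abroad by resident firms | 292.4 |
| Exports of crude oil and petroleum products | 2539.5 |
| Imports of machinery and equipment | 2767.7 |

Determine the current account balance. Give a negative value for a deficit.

1678.1

Goods: -2767.7 + 2539.5 = -228.2
Services: 1147.2 + 292.4 = 1439.6
Primary income: 595.5 - 516.7 = 78.8
Secondary income: -64.8 + 676.7 - 224.0 = 387.9
Current account = (-228.2) + 1439.6 + 78.8 + 387.9 = 1678.1
(Excluded from the current account — financial account: sale of domestic government bonds to non-residents 546.5, foreign purchases of equities on the domestic stock exchange 414.8, acquisition of a foreign subsidiary by a resident firm (outward FDI) 983.7; capital account: acquisition of foreign patents and trademarks (non-produced assets) 61.3.)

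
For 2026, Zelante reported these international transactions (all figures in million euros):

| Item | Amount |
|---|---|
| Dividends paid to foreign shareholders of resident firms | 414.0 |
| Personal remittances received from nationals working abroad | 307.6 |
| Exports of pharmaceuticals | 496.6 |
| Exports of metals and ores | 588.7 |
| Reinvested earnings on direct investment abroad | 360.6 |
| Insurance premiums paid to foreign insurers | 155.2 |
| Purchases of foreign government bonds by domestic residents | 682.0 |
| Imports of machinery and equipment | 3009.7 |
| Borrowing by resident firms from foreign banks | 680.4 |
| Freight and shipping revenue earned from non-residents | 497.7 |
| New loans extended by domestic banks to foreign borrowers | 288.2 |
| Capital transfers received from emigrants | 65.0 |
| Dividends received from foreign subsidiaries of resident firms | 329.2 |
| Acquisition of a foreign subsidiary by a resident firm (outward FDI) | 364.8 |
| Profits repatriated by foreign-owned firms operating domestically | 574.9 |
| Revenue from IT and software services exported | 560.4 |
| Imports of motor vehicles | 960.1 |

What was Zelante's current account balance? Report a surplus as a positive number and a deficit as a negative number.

Goods: -3009.7 + 588.7 - 960.1 + 496.6 = -2884.5
Services: 497.7 - 155.2 + 560.4 = 902.9
Primary income: 329.2 - 414.0 - 574.9 + 360.6 = -299.1
Secondary income: 307.6
Current account = (-2884.5) + 902.9 + (-299.1) + 307.6 = -1973.1
(Excluded from the current account — financial account: purchases of foreign government bonds by domestic residents 682.0, borrowing by resident firms from foreign banks 680.4, new loans extended by domestic banks to foreign borrowers 288.2, acquisition of a foreign subsidiary by a resident firm (outward FDI) 364.8; capital account: capital transfers received from emigrants 65.0.)

-1973.1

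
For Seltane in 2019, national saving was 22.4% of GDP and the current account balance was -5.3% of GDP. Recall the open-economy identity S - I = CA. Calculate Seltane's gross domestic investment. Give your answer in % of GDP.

27.7

S - I = CA (net lending to the rest of the world).
I = S - CA = 22.4 - (-5.3) = 27.7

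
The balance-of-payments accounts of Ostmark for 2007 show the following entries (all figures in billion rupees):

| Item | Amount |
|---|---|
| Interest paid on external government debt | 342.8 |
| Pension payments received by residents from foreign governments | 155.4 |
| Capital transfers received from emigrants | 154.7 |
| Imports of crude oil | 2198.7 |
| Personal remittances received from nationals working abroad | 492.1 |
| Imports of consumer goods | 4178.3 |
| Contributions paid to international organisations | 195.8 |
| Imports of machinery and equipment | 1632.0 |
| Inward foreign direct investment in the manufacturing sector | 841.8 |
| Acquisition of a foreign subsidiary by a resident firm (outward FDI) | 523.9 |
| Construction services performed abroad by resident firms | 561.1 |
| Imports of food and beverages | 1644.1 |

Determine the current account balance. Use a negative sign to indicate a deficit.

Goods: -1644.1 - 4178.3 - 2198.7 - 1632.0 = -9653.1
Services: 561.1
Primary income: -342.8
Secondary income: 492.1 + 155.4 - 195.8 = 451.7
Current account = (-9653.1) + 561.1 + (-342.8) + 451.7 = -8983.1
(Excluded from the current account — capital account: capital transfers received from emigrants 154.7; financial account: inward foreign direct investment in the manufacturing sector 841.8, acquisition of a foreign subsidiary by a resident firm (outward FDI) 523.9.)

-8983.1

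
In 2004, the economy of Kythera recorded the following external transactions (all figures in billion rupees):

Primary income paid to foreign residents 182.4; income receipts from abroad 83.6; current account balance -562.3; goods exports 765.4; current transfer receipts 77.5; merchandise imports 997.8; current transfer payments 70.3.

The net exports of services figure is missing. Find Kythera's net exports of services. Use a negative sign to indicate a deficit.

Current account = goods balance + services balance + net primary income + net secondary income
Sum of the known components = -324.0
Net exports of services = CA - (known components) = -562.3 - (-324.0) = -238.3

-238.3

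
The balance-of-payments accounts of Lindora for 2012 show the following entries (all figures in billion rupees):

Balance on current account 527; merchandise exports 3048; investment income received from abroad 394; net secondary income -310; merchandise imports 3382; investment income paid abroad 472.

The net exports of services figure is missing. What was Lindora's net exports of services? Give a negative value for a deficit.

Current account = goods balance + services balance + net primary income + net secondary income
Sum of the known components = -722
Net exports of services = CA - (known components) = 527 - (-722) = 1249

1249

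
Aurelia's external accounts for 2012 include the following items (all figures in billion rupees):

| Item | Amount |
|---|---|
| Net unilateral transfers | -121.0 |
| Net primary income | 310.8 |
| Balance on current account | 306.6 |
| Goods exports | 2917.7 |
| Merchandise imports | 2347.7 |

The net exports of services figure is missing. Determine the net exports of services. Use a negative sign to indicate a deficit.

Current account = goods balance + services balance + net primary income + net secondary income
Sum of the known components = 759.8
Net exports of services = CA - (known components) = 306.6 - 759.8 = -453.2

-453.2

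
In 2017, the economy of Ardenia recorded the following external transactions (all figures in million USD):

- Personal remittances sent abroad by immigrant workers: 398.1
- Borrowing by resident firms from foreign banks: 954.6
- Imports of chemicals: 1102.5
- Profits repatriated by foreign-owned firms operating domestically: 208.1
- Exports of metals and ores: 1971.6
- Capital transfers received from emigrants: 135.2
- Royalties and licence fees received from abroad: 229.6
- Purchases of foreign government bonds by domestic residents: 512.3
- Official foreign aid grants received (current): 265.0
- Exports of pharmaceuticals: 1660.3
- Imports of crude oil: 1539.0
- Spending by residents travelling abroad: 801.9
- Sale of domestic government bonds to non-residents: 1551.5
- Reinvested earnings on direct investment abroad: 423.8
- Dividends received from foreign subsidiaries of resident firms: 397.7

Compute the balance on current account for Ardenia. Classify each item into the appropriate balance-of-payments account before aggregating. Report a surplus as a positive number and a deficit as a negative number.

Goods: 1660.3 - 1102.5 - 1539.0 + 1971.6 = 990.4
Services: 229.6 - 801.9 = -572.3
Primary income: 423.8 - 208.1 + 397.7 = 613.4
Secondary income: 265.0 - 398.1 = -133.1
Current account = 990.4 + (-572.3) + 613.4 + (-133.1) = 898.4
(Excluded from the current account — financial account: borrowing by resident firms from foreign banks 954.6, purchases of foreign government bonds by domestic residents 512.3, sale of domestic government bonds to non-residents 1551.5; capital account: capital transfers received from emigrants 135.2.)

898.4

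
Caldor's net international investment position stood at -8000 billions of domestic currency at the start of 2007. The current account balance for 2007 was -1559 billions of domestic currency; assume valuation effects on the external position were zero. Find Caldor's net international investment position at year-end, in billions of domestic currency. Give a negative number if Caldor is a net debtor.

With no valuation effects, change in NIIP = current account = -1559
End-of-year NIIP = -8000 + (-1559) = -9559

-9559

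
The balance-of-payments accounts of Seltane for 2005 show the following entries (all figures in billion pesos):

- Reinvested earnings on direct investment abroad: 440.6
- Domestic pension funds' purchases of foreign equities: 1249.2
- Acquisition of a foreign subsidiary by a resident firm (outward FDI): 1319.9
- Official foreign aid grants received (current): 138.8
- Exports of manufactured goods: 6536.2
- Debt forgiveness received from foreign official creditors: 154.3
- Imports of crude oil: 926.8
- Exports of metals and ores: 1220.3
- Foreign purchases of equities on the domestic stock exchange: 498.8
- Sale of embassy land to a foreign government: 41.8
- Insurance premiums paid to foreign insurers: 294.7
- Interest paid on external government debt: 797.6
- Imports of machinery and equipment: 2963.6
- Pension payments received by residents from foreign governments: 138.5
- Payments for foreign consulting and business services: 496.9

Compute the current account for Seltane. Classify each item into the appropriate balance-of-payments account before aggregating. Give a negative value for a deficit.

Goods: 1220.3 - 2963.6 + 6536.2 - 926.8 = 3866.1
Services: -496.9 - 294.7 = -791.6
Primary income: -797.6 + 440.6 = -357.0
Secondary income: 138.5 + 138.8 = 277.3
Current account = 3866.1 + (-791.6) + (-357.0) + 277.3 = 2994.8
(Excluded from the current account — financial account: domestic pension funds' purchases of foreign equities 1249.2, acquisition of a foreign subsidiary by a resident firm (outward FDI) 1319.9, foreign purchases of equities on the domestic stock exchange 498.8; capital account: debt forgiveness received from foreign official creditors 154.3, sale of embassy land to a foreign government 41.8.)

2994.8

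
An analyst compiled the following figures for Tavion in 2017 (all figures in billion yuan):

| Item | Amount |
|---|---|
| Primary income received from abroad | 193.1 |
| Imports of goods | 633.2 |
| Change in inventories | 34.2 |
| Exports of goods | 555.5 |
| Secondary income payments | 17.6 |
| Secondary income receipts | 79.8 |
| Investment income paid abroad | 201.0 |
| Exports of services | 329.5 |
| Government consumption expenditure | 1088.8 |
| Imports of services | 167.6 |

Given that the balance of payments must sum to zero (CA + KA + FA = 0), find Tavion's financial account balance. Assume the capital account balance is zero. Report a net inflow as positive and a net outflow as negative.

Goods balance = 555.5 - 633.2 = -77.7
Services balance = 329.5 - 167.6 = 161.9
Trade balance (goods + services) = -77.7 + 161.9 = 84.2
Net primary income = 193.1 - 201.0 = -7.9
Net secondary income = 79.8 - 17.6 = 62.2
Current account = 84.2 + (-7.9) + 62.2 = 138.5
Financial account = -(138.5) = -138.5

-138.5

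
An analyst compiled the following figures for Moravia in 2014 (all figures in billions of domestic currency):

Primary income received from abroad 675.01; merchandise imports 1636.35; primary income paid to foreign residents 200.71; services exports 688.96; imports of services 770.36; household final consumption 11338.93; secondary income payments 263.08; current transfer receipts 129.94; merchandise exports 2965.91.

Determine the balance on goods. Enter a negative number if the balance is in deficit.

1329.56

Goods balance = 2965.91 - 1636.35 = 1329.56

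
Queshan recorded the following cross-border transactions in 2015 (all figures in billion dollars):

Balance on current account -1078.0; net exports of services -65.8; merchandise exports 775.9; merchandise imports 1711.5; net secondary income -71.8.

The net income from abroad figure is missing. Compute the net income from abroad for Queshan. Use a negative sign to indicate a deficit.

Current account = goods balance + services balance + net primary income + net secondary income
Sum of the known components = -1073.2
Net income from abroad = CA - (known components) = -1078.0 - (-1073.2) = -4.8

-4.8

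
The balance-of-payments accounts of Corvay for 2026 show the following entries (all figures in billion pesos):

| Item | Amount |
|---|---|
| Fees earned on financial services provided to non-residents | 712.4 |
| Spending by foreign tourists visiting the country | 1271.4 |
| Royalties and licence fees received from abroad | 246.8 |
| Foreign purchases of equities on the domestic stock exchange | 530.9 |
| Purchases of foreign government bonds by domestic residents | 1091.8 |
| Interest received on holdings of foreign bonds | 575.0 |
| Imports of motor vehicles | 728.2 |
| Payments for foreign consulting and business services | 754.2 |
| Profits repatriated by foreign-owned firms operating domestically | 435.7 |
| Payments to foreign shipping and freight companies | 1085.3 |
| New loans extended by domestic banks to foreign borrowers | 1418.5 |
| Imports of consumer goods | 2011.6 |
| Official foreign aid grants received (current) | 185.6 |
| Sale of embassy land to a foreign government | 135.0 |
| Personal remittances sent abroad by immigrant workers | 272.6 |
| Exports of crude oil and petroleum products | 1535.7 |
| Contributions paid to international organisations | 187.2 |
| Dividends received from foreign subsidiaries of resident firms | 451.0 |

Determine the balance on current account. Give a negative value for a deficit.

Goods: -728.2 + 1535.7 - 2011.6 = -1204.1
Services: 712.4 + 246.8 - 754.2 + 1271.4 - 1085.3 = 391.1
Primary income: -435.7 + 575.0 + 451.0 = 590.3
Secondary income: -187.2 - 272.6 + 185.6 = -274.2
Current account = (-1204.1) + 391.1 + 590.3 + (-274.2) = -496.9
(Excluded from the current account — financial account: foreign purchases of equities on the domestic stock exchange 530.9, purchases of foreign government bonds by domestic residents 1091.8, new loans extended by domestic banks to foreign borrowers 1418.5; capital account: sale of embassy land to a foreign government 135.0.)

-496.9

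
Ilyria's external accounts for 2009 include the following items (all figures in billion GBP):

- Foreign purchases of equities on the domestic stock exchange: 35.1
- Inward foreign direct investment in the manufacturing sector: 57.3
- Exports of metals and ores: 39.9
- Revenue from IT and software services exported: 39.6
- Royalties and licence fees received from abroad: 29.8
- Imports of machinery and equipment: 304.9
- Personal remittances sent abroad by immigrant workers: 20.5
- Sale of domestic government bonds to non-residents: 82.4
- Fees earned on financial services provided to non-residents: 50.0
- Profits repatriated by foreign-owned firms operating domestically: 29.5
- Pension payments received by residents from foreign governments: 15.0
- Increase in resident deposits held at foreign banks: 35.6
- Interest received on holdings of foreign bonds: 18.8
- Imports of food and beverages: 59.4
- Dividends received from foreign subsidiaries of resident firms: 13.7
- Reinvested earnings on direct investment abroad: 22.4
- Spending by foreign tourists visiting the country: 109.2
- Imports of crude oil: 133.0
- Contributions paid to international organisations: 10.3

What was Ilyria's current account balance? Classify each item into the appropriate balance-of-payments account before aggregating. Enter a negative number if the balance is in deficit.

Goods: -304.9 - 133.0 - 59.4 + 39.9 = -457.4
Services: 39.6 + 50.0 + 29.8 + 109.2 = 228.6
Primary income: 22.4 - 29.5 + 18.8 + 13.7 = 25.4
Secondary income: 15.0 - 20.5 - 10.3 = -15.8
Current account = (-457.4) + 228.6 + 25.4 + (-15.8) = -219.2
(Excluded from the current account — financial account: foreign purchases of equities on the domestic stock exchange 35.1, inward foreign direct investment in the manufacturing sector 57.3, sale of domestic government bonds to non-residents 82.4, increase in resident deposits held at foreign banks 35.6.)

-219.2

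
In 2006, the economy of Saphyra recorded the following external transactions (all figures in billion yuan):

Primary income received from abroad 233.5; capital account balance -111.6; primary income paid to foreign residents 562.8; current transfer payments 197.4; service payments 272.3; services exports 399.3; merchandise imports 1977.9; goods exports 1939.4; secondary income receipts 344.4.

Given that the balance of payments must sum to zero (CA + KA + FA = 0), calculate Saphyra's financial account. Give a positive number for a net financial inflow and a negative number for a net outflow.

Goods balance = 1939.4 - 1977.9 = -38.5
Services balance = 399.3 - 272.3 = 127.0
Trade balance (goods + services) = -38.5 + 127.0 = 88.5
Net primary income = 233.5 - 562.8 = -329.3
Net secondary income = 344.4 - 197.4 = 147.0
Current account = 88.5 + (-329.3) + 147.0 = -93.8
Financial account = -(-93.8 + (-111.6)) = 205.4

205.4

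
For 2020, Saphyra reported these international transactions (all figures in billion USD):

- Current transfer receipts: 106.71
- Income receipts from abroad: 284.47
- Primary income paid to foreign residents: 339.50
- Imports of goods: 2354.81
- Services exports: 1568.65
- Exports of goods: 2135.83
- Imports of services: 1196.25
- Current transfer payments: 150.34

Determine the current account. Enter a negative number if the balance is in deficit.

Goods balance = 2135.83 - 2354.81 = -218.98
Services balance = 1568.65 - 1196.25 = 372.40
Trade balance (goods + services) = -218.98 + 372.40 = 153.42
Net primary income = 284.47 - 339.50 = -55.03
Net secondary income = 106.71 - 150.34 = -43.63
Current account = 153.42 + (-55.03) + (-43.63) = 54.76

54.76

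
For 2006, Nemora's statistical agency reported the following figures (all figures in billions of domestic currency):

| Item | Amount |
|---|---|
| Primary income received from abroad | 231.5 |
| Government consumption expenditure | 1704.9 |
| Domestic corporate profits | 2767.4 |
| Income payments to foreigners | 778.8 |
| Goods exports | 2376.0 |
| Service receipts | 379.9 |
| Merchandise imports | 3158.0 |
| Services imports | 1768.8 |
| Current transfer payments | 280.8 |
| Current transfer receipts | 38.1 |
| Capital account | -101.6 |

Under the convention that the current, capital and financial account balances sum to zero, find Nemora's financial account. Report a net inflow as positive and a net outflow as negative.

3062.5

Goods balance = 2376.0 - 3158.0 = -782.0
Services balance = 379.9 - 1768.8 = -1388.9
Trade balance (goods + services) = -782.0 + (-1388.9) = -2170.9
Net primary income = 231.5 - 778.8 = -547.3
Net secondary income = 38.1 - 280.8 = -242.7
Current account = -2170.9 + (-547.3) + (-242.7) = -2960.9
Financial account = -(-2960.9 + (-101.6)) = 3062.5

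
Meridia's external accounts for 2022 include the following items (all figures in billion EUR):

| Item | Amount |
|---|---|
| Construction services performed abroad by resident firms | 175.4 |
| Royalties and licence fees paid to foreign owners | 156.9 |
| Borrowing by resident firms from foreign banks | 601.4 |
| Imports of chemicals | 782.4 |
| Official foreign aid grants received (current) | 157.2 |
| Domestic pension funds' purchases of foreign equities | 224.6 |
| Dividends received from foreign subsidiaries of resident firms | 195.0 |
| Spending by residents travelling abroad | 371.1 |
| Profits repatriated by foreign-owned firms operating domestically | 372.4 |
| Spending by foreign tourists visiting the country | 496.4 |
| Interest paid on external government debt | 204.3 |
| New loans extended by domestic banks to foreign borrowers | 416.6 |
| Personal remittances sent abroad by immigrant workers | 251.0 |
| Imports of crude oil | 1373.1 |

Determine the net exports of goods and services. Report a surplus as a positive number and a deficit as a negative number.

-2011.7

Goods: -782.4 - 1373.1 = -2155.5
Services: -156.9 - 371.1 + 175.4 + 496.4 = 143.8
Trade balance = -2155.5 + 143.8 = -2011.7
(Excluded from the trade balance — financial account: borrowing by resident firms from foreign banks 601.4, domestic pension funds' purchases of foreign equities 224.6, new loans extended by domestic banks to foreign borrowers 416.6; secondary income: official foreign aid grants received (current) 157.2, personal remittances sent abroad by immigrant workers 251.0; primary income: dividends received from foreign subsidiaries of resident firms 195.0, profits repatriated by foreign-owned firms operating domestically 372.4, interest paid on external government debt 204.3.)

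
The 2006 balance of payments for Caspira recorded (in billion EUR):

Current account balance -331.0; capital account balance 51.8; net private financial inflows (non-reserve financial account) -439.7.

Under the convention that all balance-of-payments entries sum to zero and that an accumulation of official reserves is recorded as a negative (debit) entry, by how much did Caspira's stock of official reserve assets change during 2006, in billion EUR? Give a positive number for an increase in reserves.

Official reserve transactions balance = -((-331.0) + 51.8 + (-439.7)) = 718.9
An accumulation of reserves is recorded as a debit (negative entry), so the change in the stock of reserves is the negative of that balance.
Change in official reserves = -(718.9) = -718.9

-718.9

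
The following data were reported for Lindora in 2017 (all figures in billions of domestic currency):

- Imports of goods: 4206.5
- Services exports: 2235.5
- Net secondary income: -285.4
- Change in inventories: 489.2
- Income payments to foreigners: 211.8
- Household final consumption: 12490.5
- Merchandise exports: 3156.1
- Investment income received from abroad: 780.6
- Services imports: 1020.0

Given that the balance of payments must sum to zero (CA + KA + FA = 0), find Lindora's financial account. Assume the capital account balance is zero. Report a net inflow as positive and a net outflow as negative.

Goods balance = 3156.1 - 4206.5 = -1050.4
Services balance = 2235.5 - 1020.0 = 1215.5
Trade balance (goods + services) = -1050.4 + 1215.5 = 165.1
Net primary income = 780.6 - 211.8 = 568.8
Net secondary income = -285.4
Current account = 165.1 + 568.8 + (-285.4) = 448.5
Financial account = -(448.5) = -448.5

-448.5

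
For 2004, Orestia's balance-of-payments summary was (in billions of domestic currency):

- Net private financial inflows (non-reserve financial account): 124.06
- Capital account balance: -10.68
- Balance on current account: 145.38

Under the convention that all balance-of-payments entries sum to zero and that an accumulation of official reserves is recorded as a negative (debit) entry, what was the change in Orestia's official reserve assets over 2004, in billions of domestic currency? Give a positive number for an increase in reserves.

258.76

Official reserve transactions balance = -(145.38 + (-10.68) + 124.06) = -258.76
An accumulation of reserves is recorded as a debit (negative entry), so the change in the stock of reserves is the negative of that balance.
Change in official reserves = -(-258.76) = 258.76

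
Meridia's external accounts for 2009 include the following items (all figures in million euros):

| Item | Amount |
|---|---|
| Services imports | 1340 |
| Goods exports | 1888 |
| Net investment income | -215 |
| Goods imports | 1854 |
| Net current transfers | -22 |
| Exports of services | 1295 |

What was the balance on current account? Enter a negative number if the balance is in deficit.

-248

Goods balance = 1888 - 1854 = 34
Services balance = 1295 - 1340 = -45
Trade balance (goods + services) = 34 + (-45) = -11
Net primary income = -215
Net secondary income = -22
Current account = -11 + (-215) + (-22) = -248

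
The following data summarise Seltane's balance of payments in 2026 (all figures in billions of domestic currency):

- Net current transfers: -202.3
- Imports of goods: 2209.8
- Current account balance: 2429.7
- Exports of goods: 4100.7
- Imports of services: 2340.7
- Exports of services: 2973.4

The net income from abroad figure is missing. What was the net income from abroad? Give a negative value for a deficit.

108.4

Current account = goods balance + services balance + net primary income + net secondary income
Sum of the known components = 2321.3
Net income from abroad = CA - (known components) = 2429.7 - 2321.3 = 108.4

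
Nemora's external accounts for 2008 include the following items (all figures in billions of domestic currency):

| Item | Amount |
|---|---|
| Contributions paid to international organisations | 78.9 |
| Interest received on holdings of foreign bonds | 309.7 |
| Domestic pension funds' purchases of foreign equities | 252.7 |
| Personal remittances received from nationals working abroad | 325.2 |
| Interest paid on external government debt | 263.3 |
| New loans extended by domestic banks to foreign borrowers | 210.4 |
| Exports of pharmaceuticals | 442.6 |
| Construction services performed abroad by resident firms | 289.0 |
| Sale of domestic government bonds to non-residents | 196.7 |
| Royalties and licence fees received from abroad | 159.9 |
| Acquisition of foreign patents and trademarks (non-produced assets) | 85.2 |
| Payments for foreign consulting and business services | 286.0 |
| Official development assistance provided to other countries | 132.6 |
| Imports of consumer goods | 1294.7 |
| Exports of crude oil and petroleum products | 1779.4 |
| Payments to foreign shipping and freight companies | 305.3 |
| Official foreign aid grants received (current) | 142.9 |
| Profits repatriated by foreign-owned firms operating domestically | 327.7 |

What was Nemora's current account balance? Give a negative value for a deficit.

760.2

Goods: 1779.4 - 1294.7 + 442.6 = 927.3
Services: -286.0 + 289.0 + 159.9 - 305.3 = -142.4
Primary income: -263.3 - 327.7 + 309.7 = -281.3
Secondary income: -132.6 + 142.9 - 78.9 + 325.2 = 256.6
Current account = 927.3 + (-142.4) + (-281.3) + 256.6 = 760.2
(Excluded from the current account — financial account: domestic pension funds' purchases of foreign equities 252.7, new loans extended by domestic banks to foreign borrowers 210.4, sale of domestic government bonds to non-residents 196.7; capital account: acquisition of foreign patents and trademarks (non-produced assets) 85.2.)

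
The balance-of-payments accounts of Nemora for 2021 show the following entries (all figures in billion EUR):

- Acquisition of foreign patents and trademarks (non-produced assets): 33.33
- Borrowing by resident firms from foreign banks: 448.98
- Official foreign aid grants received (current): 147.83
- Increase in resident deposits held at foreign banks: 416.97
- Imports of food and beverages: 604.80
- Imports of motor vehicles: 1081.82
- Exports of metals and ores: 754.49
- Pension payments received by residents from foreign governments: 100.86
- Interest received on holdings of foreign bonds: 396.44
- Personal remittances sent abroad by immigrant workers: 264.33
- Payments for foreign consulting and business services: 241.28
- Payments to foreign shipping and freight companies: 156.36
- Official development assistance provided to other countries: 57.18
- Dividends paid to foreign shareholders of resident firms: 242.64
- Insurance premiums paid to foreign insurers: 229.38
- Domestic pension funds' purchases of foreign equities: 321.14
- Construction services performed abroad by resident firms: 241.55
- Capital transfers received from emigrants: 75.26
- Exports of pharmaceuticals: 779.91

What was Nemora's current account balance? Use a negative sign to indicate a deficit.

Goods: 754.49 - 1081.82 - 604.80 + 779.91 = -152.22
Services: -156.36 - 241.28 + 241.55 - 229.38 = -385.47
Primary income: 396.44 - 242.64 = 153.80
Secondary income: 100.86 - 264.33 - 57.18 + 147.83 = -72.82
Current account = (-152.22) + (-385.47) + 153.80 + (-72.82) = -456.71
(Excluded from the current account — capital account: acquisition of foreign patents and trademarks (non-produced assets) 33.33, capital transfers received from emigrants 75.26; financial account: borrowing by resident firms from foreign banks 448.98, increase in resident deposits held at foreign banks 416.97, domestic pension funds' purchases of foreign equities 321.14.)

-456.71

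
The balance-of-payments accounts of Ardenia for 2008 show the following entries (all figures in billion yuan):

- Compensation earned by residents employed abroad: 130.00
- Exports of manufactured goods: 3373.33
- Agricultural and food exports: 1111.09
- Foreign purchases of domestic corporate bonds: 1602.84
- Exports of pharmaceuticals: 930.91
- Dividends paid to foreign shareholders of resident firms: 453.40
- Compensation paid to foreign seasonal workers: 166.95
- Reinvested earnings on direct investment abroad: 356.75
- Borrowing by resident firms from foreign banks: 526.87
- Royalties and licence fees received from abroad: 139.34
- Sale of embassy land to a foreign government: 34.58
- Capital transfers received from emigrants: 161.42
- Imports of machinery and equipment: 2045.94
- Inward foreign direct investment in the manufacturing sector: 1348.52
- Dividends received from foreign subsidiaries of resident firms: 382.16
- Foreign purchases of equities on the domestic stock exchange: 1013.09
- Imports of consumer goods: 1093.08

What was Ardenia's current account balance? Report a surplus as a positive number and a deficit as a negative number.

Goods: 930.91 - 2045.94 - 1093.08 + 1111.09 + 3373.33 = 2276.31
Services: 139.34
Primary income: -166.95 + 382.16 + 356.75 - 453.40 + 130.00 = 248.56
Current account = 2276.31 + 139.34 + 248.56 = 2664.21
(Excluded from the current account — financial account: foreign purchases of domestic corporate bonds 1602.84, borrowing by resident firms from foreign banks 526.87, inward foreign direct investment in the manufacturing sector 1348.52, foreign purchases of equities on the domestic stock exchange 1013.09; capital account: sale of embassy land to a foreign government 34.58, capital transfers received from emigrants 161.42.)

2664.21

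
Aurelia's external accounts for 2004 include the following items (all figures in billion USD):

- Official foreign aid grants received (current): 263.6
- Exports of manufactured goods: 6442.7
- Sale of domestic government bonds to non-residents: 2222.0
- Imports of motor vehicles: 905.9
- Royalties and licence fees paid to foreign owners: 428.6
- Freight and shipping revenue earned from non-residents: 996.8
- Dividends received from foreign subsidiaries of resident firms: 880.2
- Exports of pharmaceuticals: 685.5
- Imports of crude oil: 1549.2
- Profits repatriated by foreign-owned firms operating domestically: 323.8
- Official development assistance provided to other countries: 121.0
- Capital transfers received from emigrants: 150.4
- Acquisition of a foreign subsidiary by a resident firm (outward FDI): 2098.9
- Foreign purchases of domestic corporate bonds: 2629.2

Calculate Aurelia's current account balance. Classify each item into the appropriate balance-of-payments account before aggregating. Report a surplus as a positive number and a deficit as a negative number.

5940.3

Goods: -1549.2 + 6442.7 + 685.5 - 905.9 = 4673.1
Services: -428.6 + 996.8 = 568.2
Primary income: 880.2 - 323.8 = 556.4
Secondary income: 263.6 - 121.0 = 142.6
Current account = 4673.1 + 568.2 + 556.4 + 142.6 = 5940.3
(Excluded from the current account — financial account: sale of domestic government bonds to non-residents 2222.0, acquisition of a foreign subsidiary by a resident firm (outward FDI) 2098.9, foreign purchases of domestic corporate bonds 2629.2; capital account: capital transfers received from emigrants 150.4.)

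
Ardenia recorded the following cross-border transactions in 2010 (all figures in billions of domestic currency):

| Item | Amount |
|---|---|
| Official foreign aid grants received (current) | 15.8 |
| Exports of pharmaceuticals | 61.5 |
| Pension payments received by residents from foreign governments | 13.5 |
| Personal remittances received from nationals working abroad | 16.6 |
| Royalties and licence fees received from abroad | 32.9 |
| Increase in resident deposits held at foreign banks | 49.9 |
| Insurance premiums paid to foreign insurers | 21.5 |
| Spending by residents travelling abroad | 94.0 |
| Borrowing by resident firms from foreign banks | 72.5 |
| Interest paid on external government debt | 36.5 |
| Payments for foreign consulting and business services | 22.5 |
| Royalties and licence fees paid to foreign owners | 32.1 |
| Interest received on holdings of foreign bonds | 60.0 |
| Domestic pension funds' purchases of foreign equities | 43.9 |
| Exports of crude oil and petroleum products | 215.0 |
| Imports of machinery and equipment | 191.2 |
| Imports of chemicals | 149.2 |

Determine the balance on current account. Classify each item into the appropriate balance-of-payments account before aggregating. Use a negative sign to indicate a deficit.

-131.7

Goods: -191.2 - 149.2 + 215.0 + 61.5 = -63.9
Services: 32.9 - 94.0 - 22.5 - 32.1 - 21.5 = -137.2
Primary income: -36.5 + 60.0 = 23.5
Secondary income: 13.5 + 15.8 + 16.6 = 45.9
Current account = (-63.9) + (-137.2) + 23.5 + 45.9 = -131.7
(Excluded from the current account — financial account: increase in resident deposits held at foreign banks 49.9, borrowing by resident firms from foreign banks 72.5, domestic pension funds' purchases of foreign equities 43.9.)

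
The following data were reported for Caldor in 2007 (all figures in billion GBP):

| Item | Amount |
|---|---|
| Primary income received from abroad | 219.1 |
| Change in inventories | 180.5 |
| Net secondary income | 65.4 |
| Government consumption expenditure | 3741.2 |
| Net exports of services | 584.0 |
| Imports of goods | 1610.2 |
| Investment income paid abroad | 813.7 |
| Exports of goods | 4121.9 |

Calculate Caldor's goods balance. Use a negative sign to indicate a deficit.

2511.7

Goods balance = 4121.9 - 1610.2 = 2511.7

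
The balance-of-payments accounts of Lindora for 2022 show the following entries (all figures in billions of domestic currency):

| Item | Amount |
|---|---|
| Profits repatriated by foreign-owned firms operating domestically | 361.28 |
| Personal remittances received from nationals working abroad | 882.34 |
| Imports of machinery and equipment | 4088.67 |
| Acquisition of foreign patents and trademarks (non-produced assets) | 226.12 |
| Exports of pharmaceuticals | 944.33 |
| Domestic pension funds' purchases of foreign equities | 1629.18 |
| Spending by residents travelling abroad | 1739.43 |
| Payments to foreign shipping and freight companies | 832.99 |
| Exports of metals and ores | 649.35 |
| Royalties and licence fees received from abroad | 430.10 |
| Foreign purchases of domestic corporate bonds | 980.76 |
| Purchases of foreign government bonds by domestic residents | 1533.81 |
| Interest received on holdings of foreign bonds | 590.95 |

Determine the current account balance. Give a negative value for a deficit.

-3525.30

Goods: 944.33 + 649.35 - 4088.67 = -2494.99
Services: -1739.43 + 430.10 - 832.99 = -2142.32
Primary income: 590.95 - 361.28 = 229.67
Secondary income: 882.34
Current account = (-2494.99) + (-2142.32) + 229.67 + 882.34 = -3525.30
(Excluded from the current account — capital account: acquisition of foreign patents and trademarks (non-produced assets) 226.12; financial account: domestic pension funds' purchases of foreign equities 1629.18, foreign purchases of domestic corporate bonds 980.76, purchases of foreign government bonds by domestic residents 1533.81.)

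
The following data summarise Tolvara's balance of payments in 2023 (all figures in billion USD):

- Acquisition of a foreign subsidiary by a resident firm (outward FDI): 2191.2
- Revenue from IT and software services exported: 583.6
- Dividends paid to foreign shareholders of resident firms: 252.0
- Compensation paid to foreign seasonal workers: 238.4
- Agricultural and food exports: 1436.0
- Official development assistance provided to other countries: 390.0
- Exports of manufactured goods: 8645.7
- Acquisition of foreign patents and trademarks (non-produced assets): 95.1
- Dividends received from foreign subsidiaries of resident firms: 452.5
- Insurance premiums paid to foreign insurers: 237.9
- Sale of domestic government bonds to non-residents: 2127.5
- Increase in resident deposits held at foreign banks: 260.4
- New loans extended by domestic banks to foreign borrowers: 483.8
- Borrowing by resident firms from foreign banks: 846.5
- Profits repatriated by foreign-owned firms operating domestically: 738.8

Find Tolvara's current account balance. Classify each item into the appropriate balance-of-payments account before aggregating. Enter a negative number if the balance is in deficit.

Goods: 8645.7 + 1436.0 = 10081.7
Services: 583.6 - 237.9 = 345.7
Primary income: 452.5 - 252.0 - 738.8 - 238.4 = -776.7
Secondary income: -390.0
Current account = 10081.7 + 345.7 + (-776.7) + (-390.0) = 9260.7
(Excluded from the current account — financial account: acquisition of a foreign subsidiary by a resident firm (outward FDI) 2191.2, sale of domestic government bonds to non-residents 2127.5, increase in resident deposits held at foreign banks 260.4, new loans extended by domestic banks to foreign borrowers 483.8, borrowing by resident firms from foreign banks 846.5; capital account: acquisition of foreign patents and trademarks (non-produced assets) 95.1.)

9260.7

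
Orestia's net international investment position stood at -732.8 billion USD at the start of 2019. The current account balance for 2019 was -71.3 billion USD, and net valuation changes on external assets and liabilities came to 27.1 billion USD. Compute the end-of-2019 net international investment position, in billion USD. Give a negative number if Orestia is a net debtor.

Change in NIIP = current account + net valuation change = -71.3 + 27.1 = -44.2
End-of-year NIIP = -732.8 + (-44.2) = -777.0

-777.0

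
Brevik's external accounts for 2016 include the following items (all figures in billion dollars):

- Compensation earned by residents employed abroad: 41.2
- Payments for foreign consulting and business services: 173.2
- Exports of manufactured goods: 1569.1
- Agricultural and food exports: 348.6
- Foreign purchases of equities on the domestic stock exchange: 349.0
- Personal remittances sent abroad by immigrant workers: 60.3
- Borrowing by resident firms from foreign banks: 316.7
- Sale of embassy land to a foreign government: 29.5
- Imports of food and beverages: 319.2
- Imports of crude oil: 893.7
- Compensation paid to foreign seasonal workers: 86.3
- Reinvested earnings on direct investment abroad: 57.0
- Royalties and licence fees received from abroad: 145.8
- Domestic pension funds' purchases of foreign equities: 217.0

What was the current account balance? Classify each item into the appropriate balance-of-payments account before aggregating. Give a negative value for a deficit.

Goods: -893.7 + 348.6 + 1569.1 - 319.2 = 704.8
Services: -173.2 + 145.8 = -27.4
Primary income: 41.2 + 57.0 - 86.3 = 11.9
Secondary income: -60.3
Current account = 704.8 + (-27.4) + 11.9 + (-60.3) = 629.0
(Excluded from the current account — financial account: foreign purchases of equities on the domestic stock exchange 349.0, borrowing by resident firms from foreign banks 316.7, domestic pension funds' purchases of foreign equities 217.0; capital account: sale of embassy land to a foreign government 29.5.)

629.0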